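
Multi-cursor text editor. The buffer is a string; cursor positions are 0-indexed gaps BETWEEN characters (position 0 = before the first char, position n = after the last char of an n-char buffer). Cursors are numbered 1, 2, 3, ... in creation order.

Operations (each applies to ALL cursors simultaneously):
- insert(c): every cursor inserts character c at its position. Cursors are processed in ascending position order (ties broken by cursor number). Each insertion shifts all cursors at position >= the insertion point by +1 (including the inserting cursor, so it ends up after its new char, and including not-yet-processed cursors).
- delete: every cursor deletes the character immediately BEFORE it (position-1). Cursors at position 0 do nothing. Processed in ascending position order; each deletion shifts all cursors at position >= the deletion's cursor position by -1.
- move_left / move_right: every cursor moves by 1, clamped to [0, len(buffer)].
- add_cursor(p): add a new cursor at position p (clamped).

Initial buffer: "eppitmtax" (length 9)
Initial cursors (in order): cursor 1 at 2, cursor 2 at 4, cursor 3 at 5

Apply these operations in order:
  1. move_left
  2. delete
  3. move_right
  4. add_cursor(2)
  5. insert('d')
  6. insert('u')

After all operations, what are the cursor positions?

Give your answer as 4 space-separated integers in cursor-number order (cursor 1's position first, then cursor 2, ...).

Answer: 3 10 10 10

Derivation:
After op 1 (move_left): buffer="eppitmtax" (len 9), cursors c1@1 c2@3 c3@4, authorship .........
After op 2 (delete): buffer="ptmtax" (len 6), cursors c1@0 c2@1 c3@1, authorship ......
After op 3 (move_right): buffer="ptmtax" (len 6), cursors c1@1 c2@2 c3@2, authorship ......
After op 4 (add_cursor(2)): buffer="ptmtax" (len 6), cursors c1@1 c2@2 c3@2 c4@2, authorship ......
After op 5 (insert('d')): buffer="pdtdddmtax" (len 10), cursors c1@2 c2@6 c3@6 c4@6, authorship .1.234....
After op 6 (insert('u')): buffer="pdutddduuumtax" (len 14), cursors c1@3 c2@10 c3@10 c4@10, authorship .11.234234....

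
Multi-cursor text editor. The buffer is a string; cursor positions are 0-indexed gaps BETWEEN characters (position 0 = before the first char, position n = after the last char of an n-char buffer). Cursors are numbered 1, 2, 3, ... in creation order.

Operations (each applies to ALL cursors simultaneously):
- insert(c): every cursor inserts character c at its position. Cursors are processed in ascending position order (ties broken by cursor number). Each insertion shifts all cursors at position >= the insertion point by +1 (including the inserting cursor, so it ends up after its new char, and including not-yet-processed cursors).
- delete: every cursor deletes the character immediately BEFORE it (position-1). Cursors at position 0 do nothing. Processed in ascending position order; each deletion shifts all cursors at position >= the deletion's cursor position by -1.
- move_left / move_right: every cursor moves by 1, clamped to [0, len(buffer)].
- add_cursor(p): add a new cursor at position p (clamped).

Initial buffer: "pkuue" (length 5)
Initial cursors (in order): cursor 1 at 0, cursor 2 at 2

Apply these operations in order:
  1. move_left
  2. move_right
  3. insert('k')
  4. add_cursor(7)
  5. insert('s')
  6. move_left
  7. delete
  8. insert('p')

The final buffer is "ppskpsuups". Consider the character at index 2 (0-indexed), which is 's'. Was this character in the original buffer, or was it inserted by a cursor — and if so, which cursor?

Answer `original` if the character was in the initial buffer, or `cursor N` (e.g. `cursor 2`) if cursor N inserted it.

Answer: cursor 1

Derivation:
After op 1 (move_left): buffer="pkuue" (len 5), cursors c1@0 c2@1, authorship .....
After op 2 (move_right): buffer="pkuue" (len 5), cursors c1@1 c2@2, authorship .....
After op 3 (insert('k')): buffer="pkkkuue" (len 7), cursors c1@2 c2@4, authorship .1.2...
After op 4 (add_cursor(7)): buffer="pkkkuue" (len 7), cursors c1@2 c2@4 c3@7, authorship .1.2...
After op 5 (insert('s')): buffer="pkskksuues" (len 10), cursors c1@3 c2@6 c3@10, authorship .11.22...3
After op 6 (move_left): buffer="pkskksuues" (len 10), cursors c1@2 c2@5 c3@9, authorship .11.22...3
After op 7 (delete): buffer="psksuus" (len 7), cursors c1@1 c2@3 c3@6, authorship .1.2..3
After op 8 (insert('p')): buffer="ppskpsuups" (len 10), cursors c1@2 c2@5 c3@9, authorship .11.22..33
Authorship (.=original, N=cursor N): . 1 1 . 2 2 . . 3 3
Index 2: author = 1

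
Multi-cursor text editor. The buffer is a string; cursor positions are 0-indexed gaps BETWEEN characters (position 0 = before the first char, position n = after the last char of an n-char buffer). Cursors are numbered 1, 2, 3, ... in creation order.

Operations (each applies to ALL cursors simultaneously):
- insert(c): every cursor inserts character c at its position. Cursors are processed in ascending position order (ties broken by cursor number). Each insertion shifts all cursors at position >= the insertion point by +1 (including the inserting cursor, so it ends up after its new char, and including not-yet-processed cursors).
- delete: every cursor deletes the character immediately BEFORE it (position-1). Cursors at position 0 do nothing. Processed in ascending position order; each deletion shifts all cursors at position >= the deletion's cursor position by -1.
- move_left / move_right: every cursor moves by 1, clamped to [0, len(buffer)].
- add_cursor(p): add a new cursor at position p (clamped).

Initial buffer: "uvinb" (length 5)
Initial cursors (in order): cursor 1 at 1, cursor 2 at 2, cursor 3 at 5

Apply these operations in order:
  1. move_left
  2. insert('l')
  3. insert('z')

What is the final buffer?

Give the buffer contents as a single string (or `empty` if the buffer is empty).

After op 1 (move_left): buffer="uvinb" (len 5), cursors c1@0 c2@1 c3@4, authorship .....
After op 2 (insert('l')): buffer="lulvinlb" (len 8), cursors c1@1 c2@3 c3@7, authorship 1.2...3.
After op 3 (insert('z')): buffer="lzulzvinlzb" (len 11), cursors c1@2 c2@5 c3@10, authorship 11.22...33.

Answer: lzulzvinlzb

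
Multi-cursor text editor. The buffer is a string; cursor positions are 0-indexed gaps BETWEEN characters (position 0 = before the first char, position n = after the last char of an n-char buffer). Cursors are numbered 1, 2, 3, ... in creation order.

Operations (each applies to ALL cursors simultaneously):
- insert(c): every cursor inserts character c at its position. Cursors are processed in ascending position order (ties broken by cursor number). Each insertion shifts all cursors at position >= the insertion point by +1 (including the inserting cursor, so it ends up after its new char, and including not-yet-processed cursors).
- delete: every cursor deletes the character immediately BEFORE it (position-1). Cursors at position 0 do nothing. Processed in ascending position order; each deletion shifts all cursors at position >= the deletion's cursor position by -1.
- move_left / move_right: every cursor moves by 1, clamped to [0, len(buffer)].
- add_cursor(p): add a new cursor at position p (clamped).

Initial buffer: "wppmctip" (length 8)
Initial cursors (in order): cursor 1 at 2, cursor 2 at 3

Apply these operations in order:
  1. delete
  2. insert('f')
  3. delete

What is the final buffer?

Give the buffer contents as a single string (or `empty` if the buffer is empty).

Answer: wmctip

Derivation:
After op 1 (delete): buffer="wmctip" (len 6), cursors c1@1 c2@1, authorship ......
After op 2 (insert('f')): buffer="wffmctip" (len 8), cursors c1@3 c2@3, authorship .12.....
After op 3 (delete): buffer="wmctip" (len 6), cursors c1@1 c2@1, authorship ......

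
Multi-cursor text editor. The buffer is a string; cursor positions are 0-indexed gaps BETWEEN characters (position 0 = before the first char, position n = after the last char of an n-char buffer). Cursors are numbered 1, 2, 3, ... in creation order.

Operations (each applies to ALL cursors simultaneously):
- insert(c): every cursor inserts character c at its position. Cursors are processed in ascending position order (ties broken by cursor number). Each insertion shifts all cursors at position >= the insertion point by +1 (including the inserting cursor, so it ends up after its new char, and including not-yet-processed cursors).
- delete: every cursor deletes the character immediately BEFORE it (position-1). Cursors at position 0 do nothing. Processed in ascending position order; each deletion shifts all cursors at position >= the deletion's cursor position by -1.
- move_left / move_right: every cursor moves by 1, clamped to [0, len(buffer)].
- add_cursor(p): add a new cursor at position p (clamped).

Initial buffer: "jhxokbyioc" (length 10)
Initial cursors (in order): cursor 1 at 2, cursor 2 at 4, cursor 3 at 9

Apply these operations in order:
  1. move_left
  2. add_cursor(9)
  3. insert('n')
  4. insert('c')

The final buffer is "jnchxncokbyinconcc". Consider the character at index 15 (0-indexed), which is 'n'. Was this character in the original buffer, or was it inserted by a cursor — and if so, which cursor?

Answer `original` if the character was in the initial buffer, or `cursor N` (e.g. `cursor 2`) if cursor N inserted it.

After op 1 (move_left): buffer="jhxokbyioc" (len 10), cursors c1@1 c2@3 c3@8, authorship ..........
After op 2 (add_cursor(9)): buffer="jhxokbyioc" (len 10), cursors c1@1 c2@3 c3@8 c4@9, authorship ..........
After op 3 (insert('n')): buffer="jnhxnokbyinonc" (len 14), cursors c1@2 c2@5 c3@11 c4@13, authorship .1..2.....3.4.
After op 4 (insert('c')): buffer="jnchxncokbyinconcc" (len 18), cursors c1@3 c2@7 c3@14 c4@17, authorship .11..22.....33.44.
Authorship (.=original, N=cursor N): . 1 1 . . 2 2 . . . . . 3 3 . 4 4 .
Index 15: author = 4

Answer: cursor 4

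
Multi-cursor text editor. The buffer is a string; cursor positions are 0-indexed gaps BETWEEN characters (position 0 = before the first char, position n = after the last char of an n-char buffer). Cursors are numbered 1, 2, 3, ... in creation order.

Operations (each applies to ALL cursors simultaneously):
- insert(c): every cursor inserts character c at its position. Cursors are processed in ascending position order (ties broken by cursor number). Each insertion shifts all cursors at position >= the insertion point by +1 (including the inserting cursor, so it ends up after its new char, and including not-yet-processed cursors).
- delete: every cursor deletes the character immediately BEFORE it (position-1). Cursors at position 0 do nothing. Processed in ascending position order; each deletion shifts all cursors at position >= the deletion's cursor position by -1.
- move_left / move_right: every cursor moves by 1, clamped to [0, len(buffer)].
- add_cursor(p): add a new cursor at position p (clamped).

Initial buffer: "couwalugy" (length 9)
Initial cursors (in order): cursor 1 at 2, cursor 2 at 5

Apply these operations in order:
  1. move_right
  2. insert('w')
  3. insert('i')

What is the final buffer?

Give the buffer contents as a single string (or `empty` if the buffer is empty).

Answer: couwiwalwiugy

Derivation:
After op 1 (move_right): buffer="couwalugy" (len 9), cursors c1@3 c2@6, authorship .........
After op 2 (insert('w')): buffer="couwwalwugy" (len 11), cursors c1@4 c2@8, authorship ...1...2...
After op 3 (insert('i')): buffer="couwiwalwiugy" (len 13), cursors c1@5 c2@10, authorship ...11...22...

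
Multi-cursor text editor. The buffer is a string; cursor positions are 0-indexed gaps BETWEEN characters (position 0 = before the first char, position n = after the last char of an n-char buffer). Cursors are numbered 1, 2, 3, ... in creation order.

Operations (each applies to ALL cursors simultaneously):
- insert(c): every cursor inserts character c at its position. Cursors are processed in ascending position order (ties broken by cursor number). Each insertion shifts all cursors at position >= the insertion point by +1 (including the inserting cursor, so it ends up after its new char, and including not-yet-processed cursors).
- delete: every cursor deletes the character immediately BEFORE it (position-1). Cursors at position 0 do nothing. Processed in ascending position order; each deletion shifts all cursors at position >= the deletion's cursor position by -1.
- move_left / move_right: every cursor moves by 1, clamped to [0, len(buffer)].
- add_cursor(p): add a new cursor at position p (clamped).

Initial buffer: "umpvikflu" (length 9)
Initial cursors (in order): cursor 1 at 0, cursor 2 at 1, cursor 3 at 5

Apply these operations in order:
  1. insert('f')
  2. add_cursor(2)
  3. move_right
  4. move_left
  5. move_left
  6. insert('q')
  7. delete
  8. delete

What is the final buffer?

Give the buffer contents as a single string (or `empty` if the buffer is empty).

After op 1 (insert('f')): buffer="fufmpvifkflu" (len 12), cursors c1@1 c2@3 c3@8, authorship 1.2....3....
After op 2 (add_cursor(2)): buffer="fufmpvifkflu" (len 12), cursors c1@1 c4@2 c2@3 c3@8, authorship 1.2....3....
After op 3 (move_right): buffer="fufmpvifkflu" (len 12), cursors c1@2 c4@3 c2@4 c3@9, authorship 1.2....3....
After op 4 (move_left): buffer="fufmpvifkflu" (len 12), cursors c1@1 c4@2 c2@3 c3@8, authorship 1.2....3....
After op 5 (move_left): buffer="fufmpvifkflu" (len 12), cursors c1@0 c4@1 c2@2 c3@7, authorship 1.2....3....
After op 6 (insert('q')): buffer="qfquqfmpviqfkflu" (len 16), cursors c1@1 c4@3 c2@5 c3@11, authorship 114.22....33....
After op 7 (delete): buffer="fufmpvifkflu" (len 12), cursors c1@0 c4@1 c2@2 c3@7, authorship 1.2....3....
After op 8 (delete): buffer="fmpvfkflu" (len 9), cursors c1@0 c2@0 c4@0 c3@4, authorship 2...3....

Answer: fmpvfkflu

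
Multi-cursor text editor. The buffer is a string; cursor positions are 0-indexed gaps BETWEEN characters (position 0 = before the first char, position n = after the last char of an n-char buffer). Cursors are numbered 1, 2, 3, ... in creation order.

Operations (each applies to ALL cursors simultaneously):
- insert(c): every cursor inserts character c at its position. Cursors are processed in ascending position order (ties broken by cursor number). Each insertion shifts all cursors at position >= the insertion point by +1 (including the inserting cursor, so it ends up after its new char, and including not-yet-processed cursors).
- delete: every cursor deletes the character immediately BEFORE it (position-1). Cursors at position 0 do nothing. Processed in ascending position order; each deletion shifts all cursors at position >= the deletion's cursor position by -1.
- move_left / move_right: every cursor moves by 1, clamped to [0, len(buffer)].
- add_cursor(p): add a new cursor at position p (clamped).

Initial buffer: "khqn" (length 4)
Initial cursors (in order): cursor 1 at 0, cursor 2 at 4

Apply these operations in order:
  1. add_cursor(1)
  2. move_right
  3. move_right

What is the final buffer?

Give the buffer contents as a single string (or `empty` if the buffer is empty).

After op 1 (add_cursor(1)): buffer="khqn" (len 4), cursors c1@0 c3@1 c2@4, authorship ....
After op 2 (move_right): buffer="khqn" (len 4), cursors c1@1 c3@2 c2@4, authorship ....
After op 3 (move_right): buffer="khqn" (len 4), cursors c1@2 c3@3 c2@4, authorship ....

Answer: khqn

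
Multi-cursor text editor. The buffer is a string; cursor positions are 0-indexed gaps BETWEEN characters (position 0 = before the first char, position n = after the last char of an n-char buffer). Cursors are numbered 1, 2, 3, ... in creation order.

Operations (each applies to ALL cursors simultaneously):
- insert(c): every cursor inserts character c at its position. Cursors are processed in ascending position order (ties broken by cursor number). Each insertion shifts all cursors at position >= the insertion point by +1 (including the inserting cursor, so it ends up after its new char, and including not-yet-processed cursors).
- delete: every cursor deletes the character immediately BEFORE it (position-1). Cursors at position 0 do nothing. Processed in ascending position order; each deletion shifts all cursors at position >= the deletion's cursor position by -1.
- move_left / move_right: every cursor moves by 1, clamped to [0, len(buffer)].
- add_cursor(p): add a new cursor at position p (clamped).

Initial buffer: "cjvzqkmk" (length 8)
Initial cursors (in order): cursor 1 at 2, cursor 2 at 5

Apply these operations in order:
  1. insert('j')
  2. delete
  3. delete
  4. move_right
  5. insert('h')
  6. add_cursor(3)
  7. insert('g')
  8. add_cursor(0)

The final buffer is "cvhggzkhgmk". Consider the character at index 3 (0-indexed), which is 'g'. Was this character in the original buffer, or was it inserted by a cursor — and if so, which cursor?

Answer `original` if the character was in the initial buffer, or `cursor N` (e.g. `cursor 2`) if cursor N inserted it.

Answer: cursor 1

Derivation:
After op 1 (insert('j')): buffer="cjjvzqjkmk" (len 10), cursors c1@3 c2@7, authorship ..1...2...
After op 2 (delete): buffer="cjvzqkmk" (len 8), cursors c1@2 c2@5, authorship ........
After op 3 (delete): buffer="cvzkmk" (len 6), cursors c1@1 c2@3, authorship ......
After op 4 (move_right): buffer="cvzkmk" (len 6), cursors c1@2 c2@4, authorship ......
After op 5 (insert('h')): buffer="cvhzkhmk" (len 8), cursors c1@3 c2@6, authorship ..1..2..
After op 6 (add_cursor(3)): buffer="cvhzkhmk" (len 8), cursors c1@3 c3@3 c2@6, authorship ..1..2..
After op 7 (insert('g')): buffer="cvhggzkhgmk" (len 11), cursors c1@5 c3@5 c2@9, authorship ..113..22..
After op 8 (add_cursor(0)): buffer="cvhggzkhgmk" (len 11), cursors c4@0 c1@5 c3@5 c2@9, authorship ..113..22..
Authorship (.=original, N=cursor N): . . 1 1 3 . . 2 2 . .
Index 3: author = 1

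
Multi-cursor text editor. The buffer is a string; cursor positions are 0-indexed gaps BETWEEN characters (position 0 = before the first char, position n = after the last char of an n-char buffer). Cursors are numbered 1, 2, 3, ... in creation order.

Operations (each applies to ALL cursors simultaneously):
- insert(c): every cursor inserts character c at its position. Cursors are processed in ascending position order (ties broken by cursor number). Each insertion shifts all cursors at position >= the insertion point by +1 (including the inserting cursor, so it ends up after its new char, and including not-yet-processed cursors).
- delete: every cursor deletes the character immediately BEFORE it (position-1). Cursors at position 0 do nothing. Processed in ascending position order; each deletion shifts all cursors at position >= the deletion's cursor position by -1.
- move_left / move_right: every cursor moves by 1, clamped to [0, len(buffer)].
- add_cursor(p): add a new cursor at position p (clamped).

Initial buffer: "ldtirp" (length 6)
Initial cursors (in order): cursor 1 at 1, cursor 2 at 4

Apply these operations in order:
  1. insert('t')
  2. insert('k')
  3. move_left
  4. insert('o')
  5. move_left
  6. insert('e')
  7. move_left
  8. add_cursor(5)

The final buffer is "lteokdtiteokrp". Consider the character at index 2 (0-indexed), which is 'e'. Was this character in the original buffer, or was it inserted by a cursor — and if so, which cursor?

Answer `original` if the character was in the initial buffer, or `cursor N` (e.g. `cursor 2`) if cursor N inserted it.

Answer: cursor 1

Derivation:
After op 1 (insert('t')): buffer="ltdtitrp" (len 8), cursors c1@2 c2@6, authorship .1...2..
After op 2 (insert('k')): buffer="ltkdtitkrp" (len 10), cursors c1@3 c2@8, authorship .11...22..
After op 3 (move_left): buffer="ltkdtitkrp" (len 10), cursors c1@2 c2@7, authorship .11...22..
After op 4 (insert('o')): buffer="ltokdtitokrp" (len 12), cursors c1@3 c2@9, authorship .111...222..
After op 5 (move_left): buffer="ltokdtitokrp" (len 12), cursors c1@2 c2@8, authorship .111...222..
After op 6 (insert('e')): buffer="lteokdtiteokrp" (len 14), cursors c1@3 c2@10, authorship .1111...2222..
After op 7 (move_left): buffer="lteokdtiteokrp" (len 14), cursors c1@2 c2@9, authorship .1111...2222..
After op 8 (add_cursor(5)): buffer="lteokdtiteokrp" (len 14), cursors c1@2 c3@5 c2@9, authorship .1111...2222..
Authorship (.=original, N=cursor N): . 1 1 1 1 . . . 2 2 2 2 . .
Index 2: author = 1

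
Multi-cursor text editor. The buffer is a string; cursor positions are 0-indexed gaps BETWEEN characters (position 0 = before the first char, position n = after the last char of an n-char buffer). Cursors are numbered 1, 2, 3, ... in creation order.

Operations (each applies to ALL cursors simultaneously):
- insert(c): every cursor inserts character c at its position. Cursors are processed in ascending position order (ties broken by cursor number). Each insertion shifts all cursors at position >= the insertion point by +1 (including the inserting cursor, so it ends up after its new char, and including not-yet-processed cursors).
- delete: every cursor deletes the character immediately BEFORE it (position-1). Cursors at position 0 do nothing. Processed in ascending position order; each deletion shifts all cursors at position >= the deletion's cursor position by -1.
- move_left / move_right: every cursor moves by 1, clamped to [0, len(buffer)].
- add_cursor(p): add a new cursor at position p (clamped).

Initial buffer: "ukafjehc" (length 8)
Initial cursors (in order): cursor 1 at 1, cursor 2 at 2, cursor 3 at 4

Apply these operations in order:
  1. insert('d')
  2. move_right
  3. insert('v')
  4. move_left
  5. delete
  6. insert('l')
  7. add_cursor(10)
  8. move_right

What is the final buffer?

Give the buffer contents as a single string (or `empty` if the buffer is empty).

After op 1 (insert('d')): buffer="udkdafdjehc" (len 11), cursors c1@2 c2@4 c3@7, authorship .1.2..3....
After op 2 (move_right): buffer="udkdafdjehc" (len 11), cursors c1@3 c2@5 c3@8, authorship .1.2..3....
After op 3 (insert('v')): buffer="udkvdavfdjvehc" (len 14), cursors c1@4 c2@7 c3@11, authorship .1.12.2.3.3...
After op 4 (move_left): buffer="udkvdavfdjvehc" (len 14), cursors c1@3 c2@6 c3@10, authorship .1.12.2.3.3...
After op 5 (delete): buffer="udvdvfdvehc" (len 11), cursors c1@2 c2@4 c3@7, authorship .1122.33...
After op 6 (insert('l')): buffer="udlvdlvfdlvehc" (len 14), cursors c1@3 c2@6 c3@10, authorship .111222.333...
After op 7 (add_cursor(10)): buffer="udlvdlvfdlvehc" (len 14), cursors c1@3 c2@6 c3@10 c4@10, authorship .111222.333...
After op 8 (move_right): buffer="udlvdlvfdlvehc" (len 14), cursors c1@4 c2@7 c3@11 c4@11, authorship .111222.333...

Answer: udlvdlvfdlvehc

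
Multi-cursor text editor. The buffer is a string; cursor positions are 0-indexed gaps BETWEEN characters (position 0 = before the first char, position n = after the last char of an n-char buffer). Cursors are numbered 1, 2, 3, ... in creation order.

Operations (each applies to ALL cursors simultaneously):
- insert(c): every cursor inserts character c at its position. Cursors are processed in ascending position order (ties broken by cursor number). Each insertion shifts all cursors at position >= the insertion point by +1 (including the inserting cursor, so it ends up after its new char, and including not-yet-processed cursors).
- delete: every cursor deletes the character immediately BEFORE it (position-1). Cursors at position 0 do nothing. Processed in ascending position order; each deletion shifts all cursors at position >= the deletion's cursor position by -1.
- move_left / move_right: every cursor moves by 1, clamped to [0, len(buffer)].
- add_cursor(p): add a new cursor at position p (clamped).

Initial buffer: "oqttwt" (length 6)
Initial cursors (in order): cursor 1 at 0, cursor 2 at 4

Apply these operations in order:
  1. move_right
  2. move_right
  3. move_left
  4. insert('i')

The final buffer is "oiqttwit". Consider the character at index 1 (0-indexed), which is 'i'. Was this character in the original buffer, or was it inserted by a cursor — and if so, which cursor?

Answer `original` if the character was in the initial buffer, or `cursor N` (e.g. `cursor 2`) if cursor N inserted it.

Answer: cursor 1

Derivation:
After op 1 (move_right): buffer="oqttwt" (len 6), cursors c1@1 c2@5, authorship ......
After op 2 (move_right): buffer="oqttwt" (len 6), cursors c1@2 c2@6, authorship ......
After op 3 (move_left): buffer="oqttwt" (len 6), cursors c1@1 c2@5, authorship ......
After op 4 (insert('i')): buffer="oiqttwit" (len 8), cursors c1@2 c2@7, authorship .1....2.
Authorship (.=original, N=cursor N): . 1 . . . . 2 .
Index 1: author = 1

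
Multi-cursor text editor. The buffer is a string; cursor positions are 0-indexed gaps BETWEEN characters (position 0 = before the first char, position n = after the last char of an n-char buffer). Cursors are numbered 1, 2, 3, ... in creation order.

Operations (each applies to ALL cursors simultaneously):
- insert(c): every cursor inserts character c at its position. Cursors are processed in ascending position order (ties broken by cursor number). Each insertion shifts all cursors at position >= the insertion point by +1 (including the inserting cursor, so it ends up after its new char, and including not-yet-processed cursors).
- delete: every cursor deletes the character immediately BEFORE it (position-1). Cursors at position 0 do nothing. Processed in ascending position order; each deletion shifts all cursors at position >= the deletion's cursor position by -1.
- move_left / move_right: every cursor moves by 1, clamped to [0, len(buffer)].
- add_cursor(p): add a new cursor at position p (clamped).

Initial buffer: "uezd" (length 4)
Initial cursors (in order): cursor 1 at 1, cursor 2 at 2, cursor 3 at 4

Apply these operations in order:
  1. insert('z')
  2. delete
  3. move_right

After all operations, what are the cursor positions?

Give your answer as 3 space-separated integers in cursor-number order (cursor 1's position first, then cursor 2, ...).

Answer: 2 3 4

Derivation:
After op 1 (insert('z')): buffer="uzezzdz" (len 7), cursors c1@2 c2@4 c3@7, authorship .1.2..3
After op 2 (delete): buffer="uezd" (len 4), cursors c1@1 c2@2 c3@4, authorship ....
After op 3 (move_right): buffer="uezd" (len 4), cursors c1@2 c2@3 c3@4, authorship ....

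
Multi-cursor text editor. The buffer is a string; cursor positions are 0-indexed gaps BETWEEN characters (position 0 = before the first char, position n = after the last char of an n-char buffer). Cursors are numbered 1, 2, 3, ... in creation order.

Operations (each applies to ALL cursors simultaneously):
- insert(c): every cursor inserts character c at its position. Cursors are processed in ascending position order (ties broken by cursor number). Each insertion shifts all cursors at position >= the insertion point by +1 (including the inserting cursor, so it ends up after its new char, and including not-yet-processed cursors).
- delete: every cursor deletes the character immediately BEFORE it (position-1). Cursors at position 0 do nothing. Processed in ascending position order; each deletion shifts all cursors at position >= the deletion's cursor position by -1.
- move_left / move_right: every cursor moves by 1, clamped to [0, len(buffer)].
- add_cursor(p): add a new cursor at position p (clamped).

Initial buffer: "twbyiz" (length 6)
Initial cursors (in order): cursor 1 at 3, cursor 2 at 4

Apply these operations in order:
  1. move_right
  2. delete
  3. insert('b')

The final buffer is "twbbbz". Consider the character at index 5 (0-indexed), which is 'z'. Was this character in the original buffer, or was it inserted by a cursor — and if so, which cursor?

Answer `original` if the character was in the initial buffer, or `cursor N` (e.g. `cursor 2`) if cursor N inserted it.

After op 1 (move_right): buffer="twbyiz" (len 6), cursors c1@4 c2@5, authorship ......
After op 2 (delete): buffer="twbz" (len 4), cursors c1@3 c2@3, authorship ....
After op 3 (insert('b')): buffer="twbbbz" (len 6), cursors c1@5 c2@5, authorship ...12.
Authorship (.=original, N=cursor N): . . . 1 2 .
Index 5: author = original

Answer: original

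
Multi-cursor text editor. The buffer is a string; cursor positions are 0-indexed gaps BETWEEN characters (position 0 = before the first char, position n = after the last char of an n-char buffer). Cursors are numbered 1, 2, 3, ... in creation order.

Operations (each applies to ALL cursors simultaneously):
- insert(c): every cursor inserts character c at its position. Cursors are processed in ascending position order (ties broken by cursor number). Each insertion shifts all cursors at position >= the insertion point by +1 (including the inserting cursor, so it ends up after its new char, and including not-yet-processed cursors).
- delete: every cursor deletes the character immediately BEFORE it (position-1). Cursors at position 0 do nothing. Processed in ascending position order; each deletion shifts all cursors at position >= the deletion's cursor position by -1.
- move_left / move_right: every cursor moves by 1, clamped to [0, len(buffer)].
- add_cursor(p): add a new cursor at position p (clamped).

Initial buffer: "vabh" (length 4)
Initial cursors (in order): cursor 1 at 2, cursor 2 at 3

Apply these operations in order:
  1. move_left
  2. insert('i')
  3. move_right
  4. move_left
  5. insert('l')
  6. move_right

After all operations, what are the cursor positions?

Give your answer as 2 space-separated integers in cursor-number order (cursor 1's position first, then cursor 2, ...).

Answer: 4 7

Derivation:
After op 1 (move_left): buffer="vabh" (len 4), cursors c1@1 c2@2, authorship ....
After op 2 (insert('i')): buffer="viaibh" (len 6), cursors c1@2 c2@4, authorship .1.2..
After op 3 (move_right): buffer="viaibh" (len 6), cursors c1@3 c2@5, authorship .1.2..
After op 4 (move_left): buffer="viaibh" (len 6), cursors c1@2 c2@4, authorship .1.2..
After op 5 (insert('l')): buffer="vilailbh" (len 8), cursors c1@3 c2@6, authorship .11.22..
After op 6 (move_right): buffer="vilailbh" (len 8), cursors c1@4 c2@7, authorship .11.22..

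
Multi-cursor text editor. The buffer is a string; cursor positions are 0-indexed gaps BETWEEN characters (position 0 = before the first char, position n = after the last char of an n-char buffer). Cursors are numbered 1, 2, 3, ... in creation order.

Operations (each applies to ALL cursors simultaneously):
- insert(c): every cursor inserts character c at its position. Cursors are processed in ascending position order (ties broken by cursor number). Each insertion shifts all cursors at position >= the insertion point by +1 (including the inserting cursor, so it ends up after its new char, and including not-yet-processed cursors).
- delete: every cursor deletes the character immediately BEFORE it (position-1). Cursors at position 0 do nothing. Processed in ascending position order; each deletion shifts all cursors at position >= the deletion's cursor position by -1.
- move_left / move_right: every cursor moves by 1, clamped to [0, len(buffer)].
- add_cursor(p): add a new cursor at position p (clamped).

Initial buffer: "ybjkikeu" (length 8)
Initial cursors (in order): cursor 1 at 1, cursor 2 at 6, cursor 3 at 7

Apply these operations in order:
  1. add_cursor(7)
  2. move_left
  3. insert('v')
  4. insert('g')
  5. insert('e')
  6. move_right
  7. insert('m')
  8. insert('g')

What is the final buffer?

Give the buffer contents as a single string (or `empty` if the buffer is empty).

Answer: vgeymgbjkivgekmgvvggeeemmggu

Derivation:
After op 1 (add_cursor(7)): buffer="ybjkikeu" (len 8), cursors c1@1 c2@6 c3@7 c4@7, authorship ........
After op 2 (move_left): buffer="ybjkikeu" (len 8), cursors c1@0 c2@5 c3@6 c4@6, authorship ........
After op 3 (insert('v')): buffer="vybjkivkvveu" (len 12), cursors c1@1 c2@7 c3@10 c4@10, authorship 1.....2.34..
After op 4 (insert('g')): buffer="vgybjkivgkvvggeu" (len 16), cursors c1@2 c2@9 c3@14 c4@14, authorship 11.....22.3434..
After op 5 (insert('e')): buffer="vgeybjkivgekvvggeeeu" (len 20), cursors c1@3 c2@11 c3@18 c4@18, authorship 111.....222.343434..
After op 6 (move_right): buffer="vgeybjkivgekvvggeeeu" (len 20), cursors c1@4 c2@12 c3@19 c4@19, authorship 111.....222.343434..
After op 7 (insert('m')): buffer="vgeymbjkivgekmvvggeeemmu" (len 24), cursors c1@5 c2@14 c3@23 c4@23, authorship 111.1....222.2343434.34.
After op 8 (insert('g')): buffer="vgeymgbjkivgekmgvvggeeemmggu" (len 28), cursors c1@6 c2@16 c3@27 c4@27, authorship 111.11....222.22343434.3434.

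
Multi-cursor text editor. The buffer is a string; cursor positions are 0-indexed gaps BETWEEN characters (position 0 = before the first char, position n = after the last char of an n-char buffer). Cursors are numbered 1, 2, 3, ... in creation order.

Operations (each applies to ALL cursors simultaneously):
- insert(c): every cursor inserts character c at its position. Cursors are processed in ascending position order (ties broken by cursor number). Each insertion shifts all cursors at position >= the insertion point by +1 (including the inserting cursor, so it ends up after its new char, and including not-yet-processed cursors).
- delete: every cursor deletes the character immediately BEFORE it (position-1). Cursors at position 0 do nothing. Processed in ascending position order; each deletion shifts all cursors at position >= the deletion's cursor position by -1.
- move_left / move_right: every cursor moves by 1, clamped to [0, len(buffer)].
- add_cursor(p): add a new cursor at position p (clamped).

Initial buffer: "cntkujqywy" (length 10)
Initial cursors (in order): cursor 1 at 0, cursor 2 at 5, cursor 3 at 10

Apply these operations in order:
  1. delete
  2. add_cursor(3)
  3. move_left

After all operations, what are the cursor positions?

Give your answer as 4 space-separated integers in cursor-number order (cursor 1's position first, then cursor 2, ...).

Answer: 0 3 7 2

Derivation:
After op 1 (delete): buffer="cntkjqyw" (len 8), cursors c1@0 c2@4 c3@8, authorship ........
After op 2 (add_cursor(3)): buffer="cntkjqyw" (len 8), cursors c1@0 c4@3 c2@4 c3@8, authorship ........
After op 3 (move_left): buffer="cntkjqyw" (len 8), cursors c1@0 c4@2 c2@3 c3@7, authorship ........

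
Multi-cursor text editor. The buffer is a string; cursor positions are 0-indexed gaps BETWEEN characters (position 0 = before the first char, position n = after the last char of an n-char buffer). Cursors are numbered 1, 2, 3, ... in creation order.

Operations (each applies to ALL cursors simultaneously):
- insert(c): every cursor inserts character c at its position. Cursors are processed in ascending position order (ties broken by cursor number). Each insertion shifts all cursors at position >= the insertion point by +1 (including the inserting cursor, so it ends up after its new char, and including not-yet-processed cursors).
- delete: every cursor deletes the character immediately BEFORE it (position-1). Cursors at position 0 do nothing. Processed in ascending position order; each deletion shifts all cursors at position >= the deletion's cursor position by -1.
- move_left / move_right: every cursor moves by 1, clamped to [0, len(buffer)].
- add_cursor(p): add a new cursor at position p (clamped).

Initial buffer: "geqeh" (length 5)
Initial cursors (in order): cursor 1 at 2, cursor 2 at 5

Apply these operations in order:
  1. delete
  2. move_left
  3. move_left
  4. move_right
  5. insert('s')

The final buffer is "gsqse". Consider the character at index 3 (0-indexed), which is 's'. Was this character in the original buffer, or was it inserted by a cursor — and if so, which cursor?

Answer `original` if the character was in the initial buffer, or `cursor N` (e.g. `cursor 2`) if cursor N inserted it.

After op 1 (delete): buffer="gqe" (len 3), cursors c1@1 c2@3, authorship ...
After op 2 (move_left): buffer="gqe" (len 3), cursors c1@0 c2@2, authorship ...
After op 3 (move_left): buffer="gqe" (len 3), cursors c1@0 c2@1, authorship ...
After op 4 (move_right): buffer="gqe" (len 3), cursors c1@1 c2@2, authorship ...
After op 5 (insert('s')): buffer="gsqse" (len 5), cursors c1@2 c2@4, authorship .1.2.
Authorship (.=original, N=cursor N): . 1 . 2 .
Index 3: author = 2

Answer: cursor 2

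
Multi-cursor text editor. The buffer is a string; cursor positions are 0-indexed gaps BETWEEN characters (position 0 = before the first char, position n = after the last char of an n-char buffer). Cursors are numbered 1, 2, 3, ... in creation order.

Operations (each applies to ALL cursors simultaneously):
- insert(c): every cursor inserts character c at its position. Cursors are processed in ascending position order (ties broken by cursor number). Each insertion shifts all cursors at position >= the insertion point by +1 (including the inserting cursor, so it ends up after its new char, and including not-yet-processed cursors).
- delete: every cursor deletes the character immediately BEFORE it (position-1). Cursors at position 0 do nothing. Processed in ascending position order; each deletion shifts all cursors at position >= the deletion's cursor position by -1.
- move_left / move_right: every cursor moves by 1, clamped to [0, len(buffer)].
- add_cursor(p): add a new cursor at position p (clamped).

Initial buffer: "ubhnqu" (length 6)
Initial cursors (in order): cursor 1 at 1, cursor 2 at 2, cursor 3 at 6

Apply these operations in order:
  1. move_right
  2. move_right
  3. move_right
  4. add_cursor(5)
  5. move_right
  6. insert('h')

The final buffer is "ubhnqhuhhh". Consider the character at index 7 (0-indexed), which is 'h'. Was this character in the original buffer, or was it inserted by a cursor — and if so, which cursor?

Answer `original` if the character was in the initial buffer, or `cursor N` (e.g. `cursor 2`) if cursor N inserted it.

After op 1 (move_right): buffer="ubhnqu" (len 6), cursors c1@2 c2@3 c3@6, authorship ......
After op 2 (move_right): buffer="ubhnqu" (len 6), cursors c1@3 c2@4 c3@6, authorship ......
After op 3 (move_right): buffer="ubhnqu" (len 6), cursors c1@4 c2@5 c3@6, authorship ......
After op 4 (add_cursor(5)): buffer="ubhnqu" (len 6), cursors c1@4 c2@5 c4@5 c3@6, authorship ......
After op 5 (move_right): buffer="ubhnqu" (len 6), cursors c1@5 c2@6 c3@6 c4@6, authorship ......
After op 6 (insert('h')): buffer="ubhnqhuhhh" (len 10), cursors c1@6 c2@10 c3@10 c4@10, authorship .....1.234
Authorship (.=original, N=cursor N): . . . . . 1 . 2 3 4
Index 7: author = 2

Answer: cursor 2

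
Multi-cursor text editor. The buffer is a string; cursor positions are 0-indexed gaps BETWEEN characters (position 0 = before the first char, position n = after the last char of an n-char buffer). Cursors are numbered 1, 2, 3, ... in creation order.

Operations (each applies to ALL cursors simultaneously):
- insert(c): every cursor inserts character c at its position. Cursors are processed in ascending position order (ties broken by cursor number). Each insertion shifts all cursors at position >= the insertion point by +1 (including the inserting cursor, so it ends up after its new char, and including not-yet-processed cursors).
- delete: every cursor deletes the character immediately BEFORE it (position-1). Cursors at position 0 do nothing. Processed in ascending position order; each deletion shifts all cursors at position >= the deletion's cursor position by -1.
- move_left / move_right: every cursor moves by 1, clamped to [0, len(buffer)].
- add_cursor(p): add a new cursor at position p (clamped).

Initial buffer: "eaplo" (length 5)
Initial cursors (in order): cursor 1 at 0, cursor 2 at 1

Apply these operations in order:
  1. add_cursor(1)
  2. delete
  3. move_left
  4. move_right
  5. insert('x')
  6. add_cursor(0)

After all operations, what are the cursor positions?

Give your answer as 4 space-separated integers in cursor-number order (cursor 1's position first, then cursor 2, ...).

After op 1 (add_cursor(1)): buffer="eaplo" (len 5), cursors c1@0 c2@1 c3@1, authorship .....
After op 2 (delete): buffer="aplo" (len 4), cursors c1@0 c2@0 c3@0, authorship ....
After op 3 (move_left): buffer="aplo" (len 4), cursors c1@0 c2@0 c3@0, authorship ....
After op 4 (move_right): buffer="aplo" (len 4), cursors c1@1 c2@1 c3@1, authorship ....
After op 5 (insert('x')): buffer="axxxplo" (len 7), cursors c1@4 c2@4 c3@4, authorship .123...
After op 6 (add_cursor(0)): buffer="axxxplo" (len 7), cursors c4@0 c1@4 c2@4 c3@4, authorship .123...

Answer: 4 4 4 0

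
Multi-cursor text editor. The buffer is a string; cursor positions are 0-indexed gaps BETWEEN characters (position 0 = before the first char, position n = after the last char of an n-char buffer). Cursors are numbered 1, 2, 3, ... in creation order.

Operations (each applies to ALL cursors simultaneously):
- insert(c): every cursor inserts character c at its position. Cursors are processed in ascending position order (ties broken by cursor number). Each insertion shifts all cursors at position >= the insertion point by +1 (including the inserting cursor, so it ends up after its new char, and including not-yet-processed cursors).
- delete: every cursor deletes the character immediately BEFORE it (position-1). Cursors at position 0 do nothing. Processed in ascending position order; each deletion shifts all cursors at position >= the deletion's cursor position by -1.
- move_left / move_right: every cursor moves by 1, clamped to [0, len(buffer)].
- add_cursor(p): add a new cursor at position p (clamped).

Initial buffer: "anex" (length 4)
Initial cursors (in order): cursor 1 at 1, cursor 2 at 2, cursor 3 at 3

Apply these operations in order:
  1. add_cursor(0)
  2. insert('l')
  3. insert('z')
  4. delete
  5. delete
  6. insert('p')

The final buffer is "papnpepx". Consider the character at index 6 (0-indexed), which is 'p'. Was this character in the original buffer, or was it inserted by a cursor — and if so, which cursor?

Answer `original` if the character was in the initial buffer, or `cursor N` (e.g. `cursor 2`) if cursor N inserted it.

Answer: cursor 3

Derivation:
After op 1 (add_cursor(0)): buffer="anex" (len 4), cursors c4@0 c1@1 c2@2 c3@3, authorship ....
After op 2 (insert('l')): buffer="lalnlelx" (len 8), cursors c4@1 c1@3 c2@5 c3@7, authorship 4.1.2.3.
After op 3 (insert('z')): buffer="lzalznlzelzx" (len 12), cursors c4@2 c1@5 c2@8 c3@11, authorship 44.11.22.33.
After op 4 (delete): buffer="lalnlelx" (len 8), cursors c4@1 c1@3 c2@5 c3@7, authorship 4.1.2.3.
After op 5 (delete): buffer="anex" (len 4), cursors c4@0 c1@1 c2@2 c3@3, authorship ....
After op 6 (insert('p')): buffer="papnpepx" (len 8), cursors c4@1 c1@3 c2@5 c3@7, authorship 4.1.2.3.
Authorship (.=original, N=cursor N): 4 . 1 . 2 . 3 .
Index 6: author = 3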